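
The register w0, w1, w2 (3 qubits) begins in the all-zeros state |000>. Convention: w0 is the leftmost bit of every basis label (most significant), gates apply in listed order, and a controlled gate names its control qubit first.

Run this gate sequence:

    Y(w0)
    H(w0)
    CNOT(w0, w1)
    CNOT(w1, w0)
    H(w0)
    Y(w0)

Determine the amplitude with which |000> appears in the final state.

The final state's coefficient on |000> equals 1/2.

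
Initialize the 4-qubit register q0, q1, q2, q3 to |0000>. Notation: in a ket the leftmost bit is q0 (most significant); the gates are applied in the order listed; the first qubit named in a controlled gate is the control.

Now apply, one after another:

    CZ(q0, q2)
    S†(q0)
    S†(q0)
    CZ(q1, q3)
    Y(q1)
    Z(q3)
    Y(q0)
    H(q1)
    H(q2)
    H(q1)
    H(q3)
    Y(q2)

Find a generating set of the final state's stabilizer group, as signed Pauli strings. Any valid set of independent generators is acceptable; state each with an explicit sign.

One valid set of independent stabilizer generators is -IIXI, +IIIX, -ZIII, -IZII (any independent generating set of the same group is equally correct).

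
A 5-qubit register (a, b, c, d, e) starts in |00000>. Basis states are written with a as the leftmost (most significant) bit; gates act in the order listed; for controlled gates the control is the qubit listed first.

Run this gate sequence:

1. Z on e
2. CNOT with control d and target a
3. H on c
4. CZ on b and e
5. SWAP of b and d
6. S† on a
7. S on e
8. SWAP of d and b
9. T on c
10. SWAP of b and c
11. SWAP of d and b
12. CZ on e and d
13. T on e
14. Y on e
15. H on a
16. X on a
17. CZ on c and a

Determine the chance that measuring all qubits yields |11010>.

The probability of measuring |11010> is 0.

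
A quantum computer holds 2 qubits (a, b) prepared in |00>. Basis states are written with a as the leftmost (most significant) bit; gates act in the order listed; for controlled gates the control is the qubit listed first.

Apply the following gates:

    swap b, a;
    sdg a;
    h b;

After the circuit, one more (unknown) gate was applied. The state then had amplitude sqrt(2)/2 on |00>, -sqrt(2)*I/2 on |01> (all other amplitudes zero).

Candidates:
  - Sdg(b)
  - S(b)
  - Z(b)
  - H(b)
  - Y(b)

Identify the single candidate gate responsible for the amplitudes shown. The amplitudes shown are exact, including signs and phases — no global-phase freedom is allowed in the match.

It was Sdg(b) that produced the state shown.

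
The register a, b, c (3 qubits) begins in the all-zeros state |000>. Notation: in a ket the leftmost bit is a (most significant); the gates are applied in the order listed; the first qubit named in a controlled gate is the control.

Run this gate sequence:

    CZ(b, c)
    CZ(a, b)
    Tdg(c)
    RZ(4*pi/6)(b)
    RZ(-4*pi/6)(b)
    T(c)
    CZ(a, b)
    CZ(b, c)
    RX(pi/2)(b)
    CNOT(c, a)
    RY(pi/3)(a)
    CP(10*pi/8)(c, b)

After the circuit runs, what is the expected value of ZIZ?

The expectation value of ZIZ is 1/2.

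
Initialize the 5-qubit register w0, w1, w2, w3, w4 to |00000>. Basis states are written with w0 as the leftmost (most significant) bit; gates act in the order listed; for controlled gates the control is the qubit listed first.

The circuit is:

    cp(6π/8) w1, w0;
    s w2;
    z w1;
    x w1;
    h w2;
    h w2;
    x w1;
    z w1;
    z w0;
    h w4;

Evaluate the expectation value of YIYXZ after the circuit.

In the final state, YIYXZ has expectation 0.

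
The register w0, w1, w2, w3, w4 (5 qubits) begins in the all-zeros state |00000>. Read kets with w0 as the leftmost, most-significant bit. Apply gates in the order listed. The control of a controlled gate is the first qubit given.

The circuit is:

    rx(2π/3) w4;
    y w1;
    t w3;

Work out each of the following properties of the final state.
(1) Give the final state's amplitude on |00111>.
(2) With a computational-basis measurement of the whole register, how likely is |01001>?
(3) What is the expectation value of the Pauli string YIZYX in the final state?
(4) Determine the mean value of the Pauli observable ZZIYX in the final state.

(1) The amplitude on |00111> is 0.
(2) The probability of measuring |01001> is 3/4.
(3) The expectation value of YIZYX is 0.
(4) The observable ZZIYX averages to 0.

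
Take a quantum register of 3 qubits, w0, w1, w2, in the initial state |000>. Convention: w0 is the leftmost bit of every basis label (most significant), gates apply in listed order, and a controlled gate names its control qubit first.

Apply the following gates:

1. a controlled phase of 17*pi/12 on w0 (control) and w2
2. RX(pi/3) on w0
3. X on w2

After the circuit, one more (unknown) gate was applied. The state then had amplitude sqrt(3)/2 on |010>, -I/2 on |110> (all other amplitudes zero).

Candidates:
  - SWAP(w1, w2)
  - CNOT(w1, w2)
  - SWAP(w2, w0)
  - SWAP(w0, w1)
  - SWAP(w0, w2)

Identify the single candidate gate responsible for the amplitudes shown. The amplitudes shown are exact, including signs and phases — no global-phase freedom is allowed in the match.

The unique candidate consistent with the amplitudes is SWAP(w1, w2).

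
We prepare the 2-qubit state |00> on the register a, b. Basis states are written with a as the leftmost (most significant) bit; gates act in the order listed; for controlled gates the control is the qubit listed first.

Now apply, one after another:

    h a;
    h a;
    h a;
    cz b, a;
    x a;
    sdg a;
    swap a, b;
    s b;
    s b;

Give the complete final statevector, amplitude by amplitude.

The final amplitudes are sqrt(2)/2 on |00>, sqrt(2)*I/2 on |01>, 0 on |10>, 0 on |11>. Key observation: gates 2-3 undo each other exactly, leaving only the rest of the circuit to track.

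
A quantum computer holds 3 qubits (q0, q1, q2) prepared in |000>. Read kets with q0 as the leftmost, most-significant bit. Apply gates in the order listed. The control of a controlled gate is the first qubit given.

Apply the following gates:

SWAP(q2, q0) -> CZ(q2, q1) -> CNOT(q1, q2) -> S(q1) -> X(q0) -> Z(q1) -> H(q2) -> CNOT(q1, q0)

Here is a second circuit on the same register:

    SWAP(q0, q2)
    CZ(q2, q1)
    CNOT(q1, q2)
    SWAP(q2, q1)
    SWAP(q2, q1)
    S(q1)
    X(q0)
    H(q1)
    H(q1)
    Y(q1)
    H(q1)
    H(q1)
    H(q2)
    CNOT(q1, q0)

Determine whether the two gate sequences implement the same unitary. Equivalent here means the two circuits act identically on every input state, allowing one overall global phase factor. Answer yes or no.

No: there is an input state on which the two circuits produce genuinely different outputs (not merely differing by a phase).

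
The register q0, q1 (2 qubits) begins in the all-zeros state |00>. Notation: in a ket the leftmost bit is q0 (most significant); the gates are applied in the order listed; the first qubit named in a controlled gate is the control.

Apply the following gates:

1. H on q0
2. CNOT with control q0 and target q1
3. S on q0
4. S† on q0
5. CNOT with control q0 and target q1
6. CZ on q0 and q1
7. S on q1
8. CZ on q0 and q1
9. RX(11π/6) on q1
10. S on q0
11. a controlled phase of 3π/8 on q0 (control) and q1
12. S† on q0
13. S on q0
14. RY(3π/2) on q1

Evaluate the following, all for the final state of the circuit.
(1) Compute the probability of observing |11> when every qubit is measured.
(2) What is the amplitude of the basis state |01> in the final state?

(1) The probability of measuring |11> is sqrt(sqrt(2) + 2)/16 + 1/4.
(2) The final state's coefficient on |01> equals -(1 - I)*(sqrt(6) + sqrt(2)*I)/8.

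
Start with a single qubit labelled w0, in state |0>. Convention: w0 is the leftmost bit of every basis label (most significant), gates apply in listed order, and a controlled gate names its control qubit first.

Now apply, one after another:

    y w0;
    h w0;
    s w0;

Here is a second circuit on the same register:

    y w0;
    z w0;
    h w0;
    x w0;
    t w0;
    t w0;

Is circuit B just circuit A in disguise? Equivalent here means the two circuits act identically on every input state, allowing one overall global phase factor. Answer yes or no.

Yes, they are equivalent — the unitaries differ by at most a global phase.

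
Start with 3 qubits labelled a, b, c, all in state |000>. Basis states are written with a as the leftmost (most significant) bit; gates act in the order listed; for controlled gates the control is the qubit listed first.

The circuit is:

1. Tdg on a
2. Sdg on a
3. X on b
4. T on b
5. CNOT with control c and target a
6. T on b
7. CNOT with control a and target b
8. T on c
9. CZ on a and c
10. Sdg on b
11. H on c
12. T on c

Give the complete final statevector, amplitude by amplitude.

The resulting statevector has amplitude sqrt(2)/2 on |010>, sqrt(2)*exp(I*pi/4)/2 on |011>, and 0 on every other basis state.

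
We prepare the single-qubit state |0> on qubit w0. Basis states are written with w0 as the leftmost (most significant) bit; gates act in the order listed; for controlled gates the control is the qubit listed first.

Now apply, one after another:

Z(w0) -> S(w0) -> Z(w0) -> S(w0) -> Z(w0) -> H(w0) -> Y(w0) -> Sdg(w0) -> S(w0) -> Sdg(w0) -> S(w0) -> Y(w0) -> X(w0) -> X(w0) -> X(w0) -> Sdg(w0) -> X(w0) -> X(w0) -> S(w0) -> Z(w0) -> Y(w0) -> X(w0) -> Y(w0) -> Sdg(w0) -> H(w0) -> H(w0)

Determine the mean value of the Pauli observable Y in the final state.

The expectation value of Y is 1. Key observation: the block from step 7 through step 12 cancels to the identity and can be dropped.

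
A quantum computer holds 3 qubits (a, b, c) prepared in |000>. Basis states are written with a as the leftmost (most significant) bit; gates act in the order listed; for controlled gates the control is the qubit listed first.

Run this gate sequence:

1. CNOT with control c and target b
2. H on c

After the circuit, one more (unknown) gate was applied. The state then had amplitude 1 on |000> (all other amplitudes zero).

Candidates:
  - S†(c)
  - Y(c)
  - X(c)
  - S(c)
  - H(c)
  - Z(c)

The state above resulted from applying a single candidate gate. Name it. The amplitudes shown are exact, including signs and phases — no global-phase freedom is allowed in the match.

It was H(c) that produced the state shown.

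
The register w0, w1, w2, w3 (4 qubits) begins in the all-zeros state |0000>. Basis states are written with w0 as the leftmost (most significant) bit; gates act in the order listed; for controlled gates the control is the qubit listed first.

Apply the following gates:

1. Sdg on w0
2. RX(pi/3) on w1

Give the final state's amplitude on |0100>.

The amplitude on |0100> is -I/2.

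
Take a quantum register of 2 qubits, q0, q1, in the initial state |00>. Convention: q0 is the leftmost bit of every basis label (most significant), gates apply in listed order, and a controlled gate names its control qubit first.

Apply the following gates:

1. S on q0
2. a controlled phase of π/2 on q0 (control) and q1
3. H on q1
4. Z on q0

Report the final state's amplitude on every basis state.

After the circuit, the state carries amplitude sqrt(2)/2 on |00>, sqrt(2)/2 on |01>, 0 on |10>, 0 on |11>.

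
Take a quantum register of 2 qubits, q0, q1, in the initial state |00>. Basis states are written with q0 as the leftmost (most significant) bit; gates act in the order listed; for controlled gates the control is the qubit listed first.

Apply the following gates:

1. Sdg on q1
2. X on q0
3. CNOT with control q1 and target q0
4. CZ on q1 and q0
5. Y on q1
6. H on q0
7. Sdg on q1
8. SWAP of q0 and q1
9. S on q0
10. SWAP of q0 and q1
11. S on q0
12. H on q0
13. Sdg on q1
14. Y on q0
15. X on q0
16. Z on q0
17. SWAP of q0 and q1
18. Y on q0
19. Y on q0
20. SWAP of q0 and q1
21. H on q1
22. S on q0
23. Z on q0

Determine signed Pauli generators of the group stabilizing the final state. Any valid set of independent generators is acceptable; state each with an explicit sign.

One valid set of independent stabilizer generators is +XI, -IX (any independent generating set of the same group is equally correct). Key observation: steps 17-20 multiply out to the identity, so the circuit reduces to the remaining gates.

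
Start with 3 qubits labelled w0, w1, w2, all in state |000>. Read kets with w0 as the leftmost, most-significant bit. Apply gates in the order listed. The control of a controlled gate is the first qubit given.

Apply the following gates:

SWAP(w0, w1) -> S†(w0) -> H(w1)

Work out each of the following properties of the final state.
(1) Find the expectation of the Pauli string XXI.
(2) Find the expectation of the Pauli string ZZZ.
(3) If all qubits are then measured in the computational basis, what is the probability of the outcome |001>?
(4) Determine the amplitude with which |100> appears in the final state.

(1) The expectation value of XXI is 0.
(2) In the final state, ZZZ has expectation 0.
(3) A full measurement returns |001> with probability 0.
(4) |100> carries amplitude 0 in the final state.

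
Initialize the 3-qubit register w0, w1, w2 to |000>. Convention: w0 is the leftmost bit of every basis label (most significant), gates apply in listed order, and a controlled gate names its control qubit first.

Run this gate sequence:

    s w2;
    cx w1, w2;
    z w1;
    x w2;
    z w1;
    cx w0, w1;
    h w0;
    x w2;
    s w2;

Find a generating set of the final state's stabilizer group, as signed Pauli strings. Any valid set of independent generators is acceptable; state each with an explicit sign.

One valid set of independent stabilizer generators is +XII, +IZI, +IIZ (any independent generating set of the same group is equally correct).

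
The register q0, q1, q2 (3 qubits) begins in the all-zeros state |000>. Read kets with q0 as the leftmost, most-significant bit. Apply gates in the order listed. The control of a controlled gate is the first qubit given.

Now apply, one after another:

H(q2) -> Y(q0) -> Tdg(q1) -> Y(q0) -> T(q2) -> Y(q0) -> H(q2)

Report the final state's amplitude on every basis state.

The final amplitudes are exp(3*I*pi/4)/2 + I/2 on |100>, -exp(3*I*pi/4)/2 + I/2 on |101>, and 0 on every other basis state.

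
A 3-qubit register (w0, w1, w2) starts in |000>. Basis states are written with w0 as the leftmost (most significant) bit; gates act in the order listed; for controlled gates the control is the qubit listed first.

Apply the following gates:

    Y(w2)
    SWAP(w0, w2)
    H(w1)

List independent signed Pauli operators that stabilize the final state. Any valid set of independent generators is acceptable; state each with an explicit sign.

The stabilizer group can be generated by +IXI, -ZII, +IIZ, among other valid generating sets.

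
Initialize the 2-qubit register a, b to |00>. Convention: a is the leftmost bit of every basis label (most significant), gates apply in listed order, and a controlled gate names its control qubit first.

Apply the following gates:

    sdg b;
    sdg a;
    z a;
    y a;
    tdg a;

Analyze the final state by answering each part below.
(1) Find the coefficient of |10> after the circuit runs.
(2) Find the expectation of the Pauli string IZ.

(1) The amplitude on |10> is exp(I*pi/4).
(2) In the final state, IZ has expectation 1.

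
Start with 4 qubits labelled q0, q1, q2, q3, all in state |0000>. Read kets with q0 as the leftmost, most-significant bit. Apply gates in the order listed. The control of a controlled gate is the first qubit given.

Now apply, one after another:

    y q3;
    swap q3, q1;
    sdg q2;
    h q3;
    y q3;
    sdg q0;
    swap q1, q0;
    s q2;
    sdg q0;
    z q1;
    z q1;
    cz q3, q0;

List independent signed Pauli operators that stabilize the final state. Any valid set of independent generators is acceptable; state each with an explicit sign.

One valid set of independent stabilizer generators is +IIIX, -ZIII, +IZII, +IIZI (any independent generating set of the same group is equally correct).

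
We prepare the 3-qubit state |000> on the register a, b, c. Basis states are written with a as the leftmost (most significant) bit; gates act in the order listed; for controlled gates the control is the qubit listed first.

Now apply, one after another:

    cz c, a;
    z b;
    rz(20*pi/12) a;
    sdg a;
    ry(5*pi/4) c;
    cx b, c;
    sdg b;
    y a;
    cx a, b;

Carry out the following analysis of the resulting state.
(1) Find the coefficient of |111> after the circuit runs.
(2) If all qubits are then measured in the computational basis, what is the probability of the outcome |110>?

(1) The final state's coefficient on |111> equals -sqrt(sqrt(2) + 2)*exp(2*I*pi/3)/2.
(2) The probability of measuring |110> is 1/2 - sqrt(2)/4.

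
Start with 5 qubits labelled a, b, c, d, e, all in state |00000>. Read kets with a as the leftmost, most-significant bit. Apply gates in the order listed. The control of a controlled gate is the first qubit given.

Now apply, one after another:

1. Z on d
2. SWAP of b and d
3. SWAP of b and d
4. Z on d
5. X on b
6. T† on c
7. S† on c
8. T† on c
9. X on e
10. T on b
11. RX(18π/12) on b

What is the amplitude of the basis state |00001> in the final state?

The amplitude on |00001> is -sqrt(2)*exp(3*I*pi/4)/2.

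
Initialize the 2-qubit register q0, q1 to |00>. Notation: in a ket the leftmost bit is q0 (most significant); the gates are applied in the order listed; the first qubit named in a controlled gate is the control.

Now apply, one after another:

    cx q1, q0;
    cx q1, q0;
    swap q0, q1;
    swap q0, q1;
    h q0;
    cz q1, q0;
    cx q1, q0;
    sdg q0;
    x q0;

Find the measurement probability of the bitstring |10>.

A full measurement returns |10> with probability 1/2.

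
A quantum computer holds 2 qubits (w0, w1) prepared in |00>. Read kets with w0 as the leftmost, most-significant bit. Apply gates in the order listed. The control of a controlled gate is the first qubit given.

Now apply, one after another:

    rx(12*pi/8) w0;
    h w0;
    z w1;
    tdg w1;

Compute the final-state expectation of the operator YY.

In the final state, YY has expectation 0.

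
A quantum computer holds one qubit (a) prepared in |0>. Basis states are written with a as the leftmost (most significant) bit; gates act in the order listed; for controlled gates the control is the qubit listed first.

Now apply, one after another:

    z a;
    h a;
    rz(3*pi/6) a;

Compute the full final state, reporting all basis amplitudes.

The final amplitudes are -sqrt(2)*exp(3*I*pi/4)/2 on |0>, sqrt(2)*exp(I*pi/4)/2 on |1>.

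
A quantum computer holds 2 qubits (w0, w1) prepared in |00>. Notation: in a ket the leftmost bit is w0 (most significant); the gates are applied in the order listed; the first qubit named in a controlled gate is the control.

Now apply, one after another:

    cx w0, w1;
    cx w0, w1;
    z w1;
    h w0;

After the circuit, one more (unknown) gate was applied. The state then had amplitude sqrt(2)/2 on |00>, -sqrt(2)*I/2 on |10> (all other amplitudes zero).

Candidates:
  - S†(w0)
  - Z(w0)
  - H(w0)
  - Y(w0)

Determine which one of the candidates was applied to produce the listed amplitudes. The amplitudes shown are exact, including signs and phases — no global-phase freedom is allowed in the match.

The applied gate was S†(w0).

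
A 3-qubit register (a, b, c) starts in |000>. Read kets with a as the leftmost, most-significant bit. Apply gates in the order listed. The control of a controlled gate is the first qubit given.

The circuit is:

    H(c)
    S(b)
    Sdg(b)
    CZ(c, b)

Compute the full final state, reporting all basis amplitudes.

After the circuit, the state carries amplitude sqrt(2)/2 on |000>, sqrt(2)/2 on |001>, and 0 on every other basis state.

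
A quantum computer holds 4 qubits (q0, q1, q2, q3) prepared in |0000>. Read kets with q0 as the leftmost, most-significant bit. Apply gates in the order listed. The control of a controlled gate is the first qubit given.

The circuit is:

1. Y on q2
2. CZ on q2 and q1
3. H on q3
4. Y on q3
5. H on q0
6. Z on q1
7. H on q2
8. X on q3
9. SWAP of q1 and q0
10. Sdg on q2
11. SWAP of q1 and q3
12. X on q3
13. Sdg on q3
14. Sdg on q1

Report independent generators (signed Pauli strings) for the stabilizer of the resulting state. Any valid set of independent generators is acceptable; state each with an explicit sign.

The final state is stabilized by the group generated by +IYII, +IIYI, -IIIY, +ZIII; other independent generating sets are equally valid.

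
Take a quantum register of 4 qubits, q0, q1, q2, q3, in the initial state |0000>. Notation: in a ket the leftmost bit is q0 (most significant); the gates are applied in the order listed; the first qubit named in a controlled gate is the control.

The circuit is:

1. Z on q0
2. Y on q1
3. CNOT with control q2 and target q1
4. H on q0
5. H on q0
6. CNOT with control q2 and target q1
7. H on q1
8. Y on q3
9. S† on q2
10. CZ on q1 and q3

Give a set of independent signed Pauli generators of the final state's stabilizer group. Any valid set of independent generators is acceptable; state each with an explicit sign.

The stabilizer group can be generated by +IXII, +ZIII, +IIZI, -IIIZ, among other valid generating sets.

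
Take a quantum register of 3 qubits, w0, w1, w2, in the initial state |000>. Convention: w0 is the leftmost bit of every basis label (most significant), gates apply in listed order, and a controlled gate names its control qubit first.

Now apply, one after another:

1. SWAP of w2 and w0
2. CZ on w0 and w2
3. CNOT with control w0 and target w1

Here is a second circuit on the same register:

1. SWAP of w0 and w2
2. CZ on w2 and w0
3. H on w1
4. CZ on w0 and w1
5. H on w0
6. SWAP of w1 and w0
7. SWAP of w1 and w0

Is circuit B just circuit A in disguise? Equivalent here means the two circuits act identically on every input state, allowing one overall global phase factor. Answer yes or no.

No, they are not equivalent — no single phase factor reconciles the two unitaries.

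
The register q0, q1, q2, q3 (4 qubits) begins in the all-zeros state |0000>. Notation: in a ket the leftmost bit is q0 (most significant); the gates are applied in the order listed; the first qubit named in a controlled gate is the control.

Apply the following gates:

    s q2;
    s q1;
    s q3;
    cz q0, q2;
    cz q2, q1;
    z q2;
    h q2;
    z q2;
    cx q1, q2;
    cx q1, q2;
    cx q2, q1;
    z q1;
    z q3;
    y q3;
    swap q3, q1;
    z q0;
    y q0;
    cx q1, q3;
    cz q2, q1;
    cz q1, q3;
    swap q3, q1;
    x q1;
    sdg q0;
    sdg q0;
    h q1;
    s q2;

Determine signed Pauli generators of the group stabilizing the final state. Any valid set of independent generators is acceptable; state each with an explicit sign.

One valid set of independent stabilizer generators is +IXZI, +IZYI, -ZIII, -IIIZ (any independent generating set of the same group is equally correct). Key observation: gates 9-10 undo each other exactly, leaving only the rest of the circuit to track.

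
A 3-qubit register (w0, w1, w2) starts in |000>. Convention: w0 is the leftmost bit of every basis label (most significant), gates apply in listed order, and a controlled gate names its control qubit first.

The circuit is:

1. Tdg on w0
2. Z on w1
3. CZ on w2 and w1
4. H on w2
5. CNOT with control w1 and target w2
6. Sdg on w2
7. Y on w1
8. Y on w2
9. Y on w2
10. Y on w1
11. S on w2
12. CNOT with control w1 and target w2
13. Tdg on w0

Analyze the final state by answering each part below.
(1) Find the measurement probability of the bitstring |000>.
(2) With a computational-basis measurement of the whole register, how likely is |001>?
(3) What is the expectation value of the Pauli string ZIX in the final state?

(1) The probability of measuring |000> is 1/2. Key observation: the block from step 5 through step 12 cancels to the identity and can be dropped.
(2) Outcome |001> occurs with probability 1/2.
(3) The expectation value of ZIX is 1.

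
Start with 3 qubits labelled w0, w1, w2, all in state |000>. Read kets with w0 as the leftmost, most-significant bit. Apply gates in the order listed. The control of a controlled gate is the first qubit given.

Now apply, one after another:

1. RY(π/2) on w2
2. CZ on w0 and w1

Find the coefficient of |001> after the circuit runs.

The final state's coefficient on |001> equals sqrt(2)/2.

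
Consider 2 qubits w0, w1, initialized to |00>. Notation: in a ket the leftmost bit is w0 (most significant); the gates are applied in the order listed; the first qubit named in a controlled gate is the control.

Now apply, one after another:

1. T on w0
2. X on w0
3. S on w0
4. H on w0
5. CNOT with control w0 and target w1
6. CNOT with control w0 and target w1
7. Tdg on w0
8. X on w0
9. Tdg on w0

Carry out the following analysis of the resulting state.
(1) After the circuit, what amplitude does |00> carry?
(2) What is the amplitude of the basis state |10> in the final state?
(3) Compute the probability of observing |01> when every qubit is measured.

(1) The final state's coefficient on |00> equals -sqrt(2)*exp(I*pi/4)/2.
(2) |10> carries amplitude sqrt(2)*exp(I*pi/4)/2 in the final state.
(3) A full measurement returns |01> with probability 0.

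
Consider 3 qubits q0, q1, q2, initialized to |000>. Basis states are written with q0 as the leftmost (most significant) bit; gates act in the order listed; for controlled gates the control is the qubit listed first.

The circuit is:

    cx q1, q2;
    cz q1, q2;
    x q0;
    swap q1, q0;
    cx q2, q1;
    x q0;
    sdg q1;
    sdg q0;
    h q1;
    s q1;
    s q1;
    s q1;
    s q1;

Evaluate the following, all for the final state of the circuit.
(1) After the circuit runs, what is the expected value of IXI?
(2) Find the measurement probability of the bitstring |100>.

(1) The expectation value of IXI is -1. Key observation: steps 10-13 multiply out to the identity, so the circuit reduces to the remaining gates.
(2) The probability of measuring |100> is 1/2.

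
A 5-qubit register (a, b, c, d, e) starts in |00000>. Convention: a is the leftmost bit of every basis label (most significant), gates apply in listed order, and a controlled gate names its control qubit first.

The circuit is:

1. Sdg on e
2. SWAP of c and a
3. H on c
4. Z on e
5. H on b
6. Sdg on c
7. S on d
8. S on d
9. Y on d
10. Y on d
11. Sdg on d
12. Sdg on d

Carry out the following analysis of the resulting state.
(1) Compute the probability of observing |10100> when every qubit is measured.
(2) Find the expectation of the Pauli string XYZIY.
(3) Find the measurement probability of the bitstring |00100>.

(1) A full measurement returns |10100> with probability 0.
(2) In the final state, XYZIY has expectation 0.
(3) Outcome |00100> occurs with probability 1/4.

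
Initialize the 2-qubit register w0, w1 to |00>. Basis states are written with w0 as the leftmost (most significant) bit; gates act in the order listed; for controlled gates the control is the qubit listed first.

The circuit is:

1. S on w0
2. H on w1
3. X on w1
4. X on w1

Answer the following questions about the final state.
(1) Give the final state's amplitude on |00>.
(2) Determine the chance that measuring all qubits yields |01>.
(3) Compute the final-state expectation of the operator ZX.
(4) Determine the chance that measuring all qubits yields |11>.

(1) The amplitude on |00> is sqrt(2)/2. Key observation: the block from step 3 through step 4 cancels to the identity and can be dropped.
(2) Outcome |01> occurs with probability 1/2.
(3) The observable ZX averages to 1.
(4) Outcome |11> occurs with probability 0.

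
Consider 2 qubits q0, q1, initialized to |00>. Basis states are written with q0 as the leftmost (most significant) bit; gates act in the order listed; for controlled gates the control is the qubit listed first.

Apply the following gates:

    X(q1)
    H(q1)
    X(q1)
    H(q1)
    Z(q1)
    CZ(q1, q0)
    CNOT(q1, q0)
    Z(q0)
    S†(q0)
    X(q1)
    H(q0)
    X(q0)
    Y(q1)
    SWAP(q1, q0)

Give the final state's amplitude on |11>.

The final state's coefficient on |11> equals -sqrt(2)/2.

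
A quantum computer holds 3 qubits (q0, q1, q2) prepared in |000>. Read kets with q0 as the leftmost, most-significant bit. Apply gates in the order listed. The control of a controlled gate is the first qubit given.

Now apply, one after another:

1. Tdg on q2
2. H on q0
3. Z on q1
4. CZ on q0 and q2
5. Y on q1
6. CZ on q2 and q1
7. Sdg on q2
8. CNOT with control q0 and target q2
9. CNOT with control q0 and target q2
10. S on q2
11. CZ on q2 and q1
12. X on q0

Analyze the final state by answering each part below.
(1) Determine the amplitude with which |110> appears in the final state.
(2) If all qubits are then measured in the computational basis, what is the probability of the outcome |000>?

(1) The amplitude on |110> is sqrt(2)*I/2. Key observation: steps 6-11 multiply out to the identity, so the circuit reduces to the remaining gates.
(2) A full measurement returns |000> with probability 0.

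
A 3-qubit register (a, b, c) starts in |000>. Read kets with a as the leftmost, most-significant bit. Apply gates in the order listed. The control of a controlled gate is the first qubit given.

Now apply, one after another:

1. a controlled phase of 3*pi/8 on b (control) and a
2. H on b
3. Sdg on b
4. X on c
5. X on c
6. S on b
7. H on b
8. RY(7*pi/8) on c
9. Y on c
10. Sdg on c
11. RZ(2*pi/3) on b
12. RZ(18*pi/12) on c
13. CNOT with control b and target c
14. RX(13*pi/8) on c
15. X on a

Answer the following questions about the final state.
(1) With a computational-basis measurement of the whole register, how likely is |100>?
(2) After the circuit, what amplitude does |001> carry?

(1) Outcome |100> occurs with probability sqrt(2)/8 + 1/2. Key observation: the block from step 2 through step 7 cancels to the identity and can be dropped.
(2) The amplitude on |001> is 0.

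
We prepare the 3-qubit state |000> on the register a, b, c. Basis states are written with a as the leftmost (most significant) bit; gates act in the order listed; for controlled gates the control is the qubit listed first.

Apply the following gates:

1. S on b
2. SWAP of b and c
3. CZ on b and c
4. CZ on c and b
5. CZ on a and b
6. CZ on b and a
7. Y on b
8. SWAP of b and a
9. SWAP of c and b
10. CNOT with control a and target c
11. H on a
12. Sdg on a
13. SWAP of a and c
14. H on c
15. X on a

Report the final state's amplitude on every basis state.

After the circuit, the state carries amplitude -1/2 + I/2 on |000>, 1/2 + I/2 on |001>, and 0 on every other basis state.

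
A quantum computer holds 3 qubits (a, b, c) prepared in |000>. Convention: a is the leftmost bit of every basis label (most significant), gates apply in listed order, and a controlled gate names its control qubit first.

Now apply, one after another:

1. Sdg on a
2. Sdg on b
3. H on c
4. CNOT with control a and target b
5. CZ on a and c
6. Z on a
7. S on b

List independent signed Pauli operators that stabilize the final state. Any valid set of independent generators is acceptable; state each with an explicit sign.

One valid set of independent stabilizer generators is +IIX, +ZII, +IZI (any independent generating set of the same group is equally correct).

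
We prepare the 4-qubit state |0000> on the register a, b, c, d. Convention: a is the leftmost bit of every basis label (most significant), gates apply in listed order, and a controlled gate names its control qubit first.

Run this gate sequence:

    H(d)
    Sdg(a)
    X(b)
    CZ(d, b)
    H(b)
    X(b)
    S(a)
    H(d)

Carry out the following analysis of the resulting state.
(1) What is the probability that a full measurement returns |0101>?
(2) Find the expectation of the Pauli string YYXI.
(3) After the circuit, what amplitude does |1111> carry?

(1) A full measurement returns |0101> with probability 1/2.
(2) The expectation value of YYXI is 0.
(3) The amplitude on |1111> is 0.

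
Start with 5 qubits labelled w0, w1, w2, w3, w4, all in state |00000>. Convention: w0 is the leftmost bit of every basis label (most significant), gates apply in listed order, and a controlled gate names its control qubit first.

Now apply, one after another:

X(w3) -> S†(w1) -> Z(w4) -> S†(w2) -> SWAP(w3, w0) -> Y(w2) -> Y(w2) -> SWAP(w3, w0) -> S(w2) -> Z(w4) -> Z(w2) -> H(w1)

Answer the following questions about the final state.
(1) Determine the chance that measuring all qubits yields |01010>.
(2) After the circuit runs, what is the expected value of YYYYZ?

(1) The probability of measuring |01010> is 1/2.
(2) The observable YYYYZ averages to 0.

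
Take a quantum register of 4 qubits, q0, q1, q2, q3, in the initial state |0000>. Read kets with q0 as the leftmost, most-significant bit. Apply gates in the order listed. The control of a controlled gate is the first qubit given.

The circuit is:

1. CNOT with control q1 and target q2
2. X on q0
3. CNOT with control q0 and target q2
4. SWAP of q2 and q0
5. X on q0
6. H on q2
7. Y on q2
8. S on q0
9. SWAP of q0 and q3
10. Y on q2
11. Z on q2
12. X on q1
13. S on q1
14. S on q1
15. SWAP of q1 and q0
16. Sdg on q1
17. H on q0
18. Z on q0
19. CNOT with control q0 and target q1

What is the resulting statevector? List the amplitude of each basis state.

The resulting statevector has amplitude -1/2 on |0000>, -1/2 on |0010>, -1/2 on |1100>, -1/2 on |1110>, and 0 on every other basis state.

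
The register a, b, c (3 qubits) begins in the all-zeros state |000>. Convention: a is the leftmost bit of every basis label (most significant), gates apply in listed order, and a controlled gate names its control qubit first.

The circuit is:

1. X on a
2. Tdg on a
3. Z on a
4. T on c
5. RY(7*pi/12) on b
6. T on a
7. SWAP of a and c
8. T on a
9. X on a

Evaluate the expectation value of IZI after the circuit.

The expectation value of IZI is -sqrt(6)/4 + sqrt(2)/4.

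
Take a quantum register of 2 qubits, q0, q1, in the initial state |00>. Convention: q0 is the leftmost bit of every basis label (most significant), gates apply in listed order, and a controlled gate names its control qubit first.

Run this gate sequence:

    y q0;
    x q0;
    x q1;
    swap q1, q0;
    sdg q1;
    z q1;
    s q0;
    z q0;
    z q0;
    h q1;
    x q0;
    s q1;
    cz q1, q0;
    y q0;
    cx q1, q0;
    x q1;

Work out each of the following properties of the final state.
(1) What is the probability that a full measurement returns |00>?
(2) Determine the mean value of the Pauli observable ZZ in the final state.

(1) A full measurement returns |00> with probability 1/2.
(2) In the final state, ZZ has expectation 1.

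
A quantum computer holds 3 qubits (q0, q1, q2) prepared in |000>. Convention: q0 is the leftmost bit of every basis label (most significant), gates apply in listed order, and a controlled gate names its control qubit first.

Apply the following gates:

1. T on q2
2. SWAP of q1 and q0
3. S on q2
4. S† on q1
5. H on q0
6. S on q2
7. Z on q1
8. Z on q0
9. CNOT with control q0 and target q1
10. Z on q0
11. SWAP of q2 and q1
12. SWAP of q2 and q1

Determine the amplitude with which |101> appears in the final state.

|101> carries amplitude 0 in the final state. Key observation: the block from step 11 through step 12 cancels to the identity and can be dropped.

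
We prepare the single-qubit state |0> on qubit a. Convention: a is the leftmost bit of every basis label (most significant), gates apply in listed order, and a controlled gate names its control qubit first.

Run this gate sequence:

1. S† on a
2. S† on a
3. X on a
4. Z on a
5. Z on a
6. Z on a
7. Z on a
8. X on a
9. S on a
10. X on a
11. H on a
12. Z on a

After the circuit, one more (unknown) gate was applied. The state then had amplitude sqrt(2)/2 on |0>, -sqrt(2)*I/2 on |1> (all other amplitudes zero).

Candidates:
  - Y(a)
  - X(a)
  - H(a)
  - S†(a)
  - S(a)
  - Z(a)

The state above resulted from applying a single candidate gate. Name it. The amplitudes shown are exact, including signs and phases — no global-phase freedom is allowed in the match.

The applied gate was S†(a). Key observation: gates 2-9 undo each other exactly, leaving only the rest of the circuit to track.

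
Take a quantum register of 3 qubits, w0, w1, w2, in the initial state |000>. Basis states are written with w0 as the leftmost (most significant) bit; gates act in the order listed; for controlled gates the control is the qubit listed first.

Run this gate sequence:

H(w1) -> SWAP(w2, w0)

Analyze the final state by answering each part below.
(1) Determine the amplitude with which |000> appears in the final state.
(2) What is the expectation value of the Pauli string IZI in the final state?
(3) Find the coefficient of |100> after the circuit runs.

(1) |000> carries amplitude sqrt(2)/2 in the final state.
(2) The observable IZI averages to 0.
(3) The amplitude on |100> is 0.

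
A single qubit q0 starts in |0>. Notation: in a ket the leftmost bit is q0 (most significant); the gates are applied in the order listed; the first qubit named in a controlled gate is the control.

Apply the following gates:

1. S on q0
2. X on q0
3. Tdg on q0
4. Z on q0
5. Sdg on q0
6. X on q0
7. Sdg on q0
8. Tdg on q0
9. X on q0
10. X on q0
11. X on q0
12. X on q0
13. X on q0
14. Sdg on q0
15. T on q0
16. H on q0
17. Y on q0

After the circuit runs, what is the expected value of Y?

The expectation value of Y is 0.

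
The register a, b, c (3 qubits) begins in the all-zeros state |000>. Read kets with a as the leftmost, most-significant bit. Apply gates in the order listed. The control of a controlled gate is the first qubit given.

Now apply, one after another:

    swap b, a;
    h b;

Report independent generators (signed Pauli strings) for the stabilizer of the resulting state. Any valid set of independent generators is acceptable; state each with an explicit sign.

The final state is stabilized by the group generated by +IXI, +ZII, +IIZ; other independent generating sets are equally valid.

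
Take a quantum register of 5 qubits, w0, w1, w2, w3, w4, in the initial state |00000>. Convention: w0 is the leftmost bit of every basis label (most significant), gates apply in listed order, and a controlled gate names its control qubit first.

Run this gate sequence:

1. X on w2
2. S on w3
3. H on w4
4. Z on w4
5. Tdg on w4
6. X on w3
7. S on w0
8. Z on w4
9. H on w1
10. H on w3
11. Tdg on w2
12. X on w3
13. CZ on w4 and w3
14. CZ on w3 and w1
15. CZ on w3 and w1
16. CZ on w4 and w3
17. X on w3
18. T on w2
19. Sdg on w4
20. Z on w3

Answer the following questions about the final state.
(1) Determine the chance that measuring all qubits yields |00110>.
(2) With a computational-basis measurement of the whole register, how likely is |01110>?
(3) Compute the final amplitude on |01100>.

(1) Outcome |00110> occurs with probability 1/8. Key observation: the block from step 11 through step 18 cancels to the identity and can be dropped.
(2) A full measurement returns |01110> with probability 1/8.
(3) The amplitude on |01100> is sqrt(2)/4.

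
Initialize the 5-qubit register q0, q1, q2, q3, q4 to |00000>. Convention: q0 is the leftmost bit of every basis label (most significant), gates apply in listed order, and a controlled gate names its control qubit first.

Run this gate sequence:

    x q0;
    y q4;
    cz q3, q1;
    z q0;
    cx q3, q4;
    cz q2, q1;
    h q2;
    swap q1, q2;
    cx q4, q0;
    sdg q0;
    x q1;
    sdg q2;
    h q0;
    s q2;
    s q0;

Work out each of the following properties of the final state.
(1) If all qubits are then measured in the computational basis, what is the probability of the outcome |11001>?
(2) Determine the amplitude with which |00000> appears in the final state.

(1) A full measurement returns |11001> with probability 1/4.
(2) The amplitude on |00000> is 0.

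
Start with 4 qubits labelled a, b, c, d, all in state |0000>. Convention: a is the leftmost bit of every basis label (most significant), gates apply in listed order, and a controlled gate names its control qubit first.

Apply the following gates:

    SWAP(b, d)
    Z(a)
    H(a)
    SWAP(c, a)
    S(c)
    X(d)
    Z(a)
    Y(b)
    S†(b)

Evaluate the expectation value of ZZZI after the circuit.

The expectation value of ZZZI is 0.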